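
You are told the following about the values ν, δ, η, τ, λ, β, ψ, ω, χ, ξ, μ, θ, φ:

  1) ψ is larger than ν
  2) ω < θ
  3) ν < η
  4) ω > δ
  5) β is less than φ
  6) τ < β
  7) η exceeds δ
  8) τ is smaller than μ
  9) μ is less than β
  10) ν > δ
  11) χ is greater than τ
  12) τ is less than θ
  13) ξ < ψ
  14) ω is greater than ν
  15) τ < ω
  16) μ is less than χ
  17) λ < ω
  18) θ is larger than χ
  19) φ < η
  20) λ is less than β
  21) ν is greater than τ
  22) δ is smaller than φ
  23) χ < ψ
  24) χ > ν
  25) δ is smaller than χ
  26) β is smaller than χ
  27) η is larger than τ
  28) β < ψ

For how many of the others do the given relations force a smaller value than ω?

4

Directly below ω: λ, δ, τ, ν.
Nothing else is reachable below ω; 4 in all.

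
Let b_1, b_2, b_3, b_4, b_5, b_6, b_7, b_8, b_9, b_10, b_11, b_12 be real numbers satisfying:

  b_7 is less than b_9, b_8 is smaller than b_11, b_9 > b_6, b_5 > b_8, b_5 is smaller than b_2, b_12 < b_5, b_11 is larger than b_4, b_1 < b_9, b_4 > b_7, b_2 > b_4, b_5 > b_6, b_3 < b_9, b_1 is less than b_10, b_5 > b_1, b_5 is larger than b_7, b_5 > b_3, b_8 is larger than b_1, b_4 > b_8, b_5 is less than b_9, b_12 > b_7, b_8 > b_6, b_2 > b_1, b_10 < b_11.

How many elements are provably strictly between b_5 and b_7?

1

The relations place b_7 below b_5. An element lies strictly between them when it is forced above b_7 and also forced below b_5.
Above b_7: {b_4, b_12, b_2, b_11, b_9}. Below b_5: {b_1, b_6, b_8, b_12, b_3}.
Intersection: {b_12} — 1.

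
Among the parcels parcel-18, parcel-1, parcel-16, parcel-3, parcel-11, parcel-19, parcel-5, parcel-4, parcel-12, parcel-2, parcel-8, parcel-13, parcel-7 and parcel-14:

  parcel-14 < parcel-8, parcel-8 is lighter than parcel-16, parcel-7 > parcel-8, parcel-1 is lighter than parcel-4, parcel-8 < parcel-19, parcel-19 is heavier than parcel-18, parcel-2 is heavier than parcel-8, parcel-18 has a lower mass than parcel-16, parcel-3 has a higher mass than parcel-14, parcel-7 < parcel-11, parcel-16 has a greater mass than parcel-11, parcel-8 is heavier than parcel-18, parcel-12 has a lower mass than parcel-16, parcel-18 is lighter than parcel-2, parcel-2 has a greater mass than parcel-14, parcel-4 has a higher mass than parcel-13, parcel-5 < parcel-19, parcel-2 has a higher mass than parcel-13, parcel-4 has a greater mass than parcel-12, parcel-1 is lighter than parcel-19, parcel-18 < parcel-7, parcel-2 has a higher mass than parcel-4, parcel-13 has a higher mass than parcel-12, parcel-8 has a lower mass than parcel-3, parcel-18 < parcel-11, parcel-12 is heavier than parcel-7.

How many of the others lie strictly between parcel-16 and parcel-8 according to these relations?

Chaining upward from parcel-8 reaches: parcel-7, parcel-12, parcel-13, parcel-11, parcel-4, parcel-3, parcel-19, parcel-2.
Chaining downward from parcel-16 reaches: parcel-14, parcel-18, parcel-7, parcel-12, parcel-11.
Strictly between parcel-8 and parcel-16 are those in both lists: parcel-7, parcel-12, parcel-11 — 3 elements.

3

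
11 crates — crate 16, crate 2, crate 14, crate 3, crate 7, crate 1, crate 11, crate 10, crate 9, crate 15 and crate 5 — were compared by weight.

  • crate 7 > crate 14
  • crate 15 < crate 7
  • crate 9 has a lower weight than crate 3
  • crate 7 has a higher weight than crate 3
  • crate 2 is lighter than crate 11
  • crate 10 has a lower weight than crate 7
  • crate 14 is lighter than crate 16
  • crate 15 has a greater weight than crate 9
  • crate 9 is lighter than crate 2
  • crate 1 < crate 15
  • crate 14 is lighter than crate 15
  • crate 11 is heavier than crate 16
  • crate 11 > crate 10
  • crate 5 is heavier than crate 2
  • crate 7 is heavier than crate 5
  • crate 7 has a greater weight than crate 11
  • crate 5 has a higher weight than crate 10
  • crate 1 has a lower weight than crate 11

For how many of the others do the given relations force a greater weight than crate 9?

The elements the relations force above crate 9 are crate 3, crate 2, crate 5, crate 15, crate 11, crate 7 — no chain reaches any other.
That is 6.

6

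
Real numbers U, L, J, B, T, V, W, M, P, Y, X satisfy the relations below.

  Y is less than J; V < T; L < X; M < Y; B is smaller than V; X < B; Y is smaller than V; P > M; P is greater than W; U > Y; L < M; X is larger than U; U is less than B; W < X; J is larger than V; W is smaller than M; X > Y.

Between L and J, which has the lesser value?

Link the given pairs in sequence: L < M; M < Y; Y < U; U < X; X < B; B < V; V < J.
Chaining these gives L < M < Y < U < X < B < V < J.
So L < J; L is the smaller of the two.

L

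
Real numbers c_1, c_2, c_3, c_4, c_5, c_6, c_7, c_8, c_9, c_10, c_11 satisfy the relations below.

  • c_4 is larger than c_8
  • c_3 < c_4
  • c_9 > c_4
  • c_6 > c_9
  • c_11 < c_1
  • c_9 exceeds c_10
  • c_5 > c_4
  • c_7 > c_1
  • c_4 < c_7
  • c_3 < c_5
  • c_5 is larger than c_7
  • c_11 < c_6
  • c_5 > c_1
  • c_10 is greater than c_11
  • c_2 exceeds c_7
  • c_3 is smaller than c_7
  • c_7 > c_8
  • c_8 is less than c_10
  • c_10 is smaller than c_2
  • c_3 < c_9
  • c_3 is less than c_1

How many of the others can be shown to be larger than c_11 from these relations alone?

The elements the relations force above c_11 are c_1, c_10, c_7, c_9, c_5, c_6, c_2 — no chain reaches any other.
That is 7.

7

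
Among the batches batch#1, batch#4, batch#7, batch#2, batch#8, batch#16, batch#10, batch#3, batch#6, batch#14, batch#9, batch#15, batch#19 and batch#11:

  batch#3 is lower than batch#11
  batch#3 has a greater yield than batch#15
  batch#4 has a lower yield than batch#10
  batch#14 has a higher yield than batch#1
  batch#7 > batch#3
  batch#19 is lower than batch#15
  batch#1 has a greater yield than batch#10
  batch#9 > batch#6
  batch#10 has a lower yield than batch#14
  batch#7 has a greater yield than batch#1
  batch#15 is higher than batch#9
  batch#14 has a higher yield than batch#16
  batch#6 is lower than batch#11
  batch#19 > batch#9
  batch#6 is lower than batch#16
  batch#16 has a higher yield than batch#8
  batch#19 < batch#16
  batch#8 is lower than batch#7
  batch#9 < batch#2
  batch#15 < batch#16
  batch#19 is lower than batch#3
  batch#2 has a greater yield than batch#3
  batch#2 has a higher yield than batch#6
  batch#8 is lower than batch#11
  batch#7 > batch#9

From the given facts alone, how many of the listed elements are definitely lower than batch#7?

Directly below batch#7: batch#9, batch#8, batch#1, batch#3.
One step further: batch#10, batch#6, batch#19, batch#15 (8 so far).
One step further: batch#4 (9 so far).
Nothing else is reachable below batch#7; 9 in all.

9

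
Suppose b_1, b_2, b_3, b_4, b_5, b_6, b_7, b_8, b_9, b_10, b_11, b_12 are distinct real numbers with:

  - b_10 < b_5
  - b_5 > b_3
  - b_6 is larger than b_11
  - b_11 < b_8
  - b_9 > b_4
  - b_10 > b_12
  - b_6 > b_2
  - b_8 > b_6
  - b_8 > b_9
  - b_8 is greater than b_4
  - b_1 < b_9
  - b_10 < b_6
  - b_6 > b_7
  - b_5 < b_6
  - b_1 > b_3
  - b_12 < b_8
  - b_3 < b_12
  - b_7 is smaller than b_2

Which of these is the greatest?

Chaining downward from b_8: directly below it, b_12, b_4, b_11, b_6, b_9; then b_3, b_7, b_10, b_2, b_1, b_5.
That covers every other element, and nothing is given above b_8, so b_8 is the greatest.

b_8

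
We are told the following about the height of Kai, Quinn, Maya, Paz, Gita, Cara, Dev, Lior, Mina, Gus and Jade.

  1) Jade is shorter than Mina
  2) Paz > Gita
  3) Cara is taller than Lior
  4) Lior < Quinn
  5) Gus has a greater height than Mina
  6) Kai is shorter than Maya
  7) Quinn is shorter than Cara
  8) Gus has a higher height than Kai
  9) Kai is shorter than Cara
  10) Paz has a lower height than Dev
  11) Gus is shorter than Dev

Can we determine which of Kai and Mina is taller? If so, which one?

Following every chain through Mina: above Mina we get Gus, Dev; below Mina we get Jade.
Kai is not reached, and no chain runs the other way from Kai to Mina.
So the given relations leave the order of Mina and Kai undetermined.

undetermined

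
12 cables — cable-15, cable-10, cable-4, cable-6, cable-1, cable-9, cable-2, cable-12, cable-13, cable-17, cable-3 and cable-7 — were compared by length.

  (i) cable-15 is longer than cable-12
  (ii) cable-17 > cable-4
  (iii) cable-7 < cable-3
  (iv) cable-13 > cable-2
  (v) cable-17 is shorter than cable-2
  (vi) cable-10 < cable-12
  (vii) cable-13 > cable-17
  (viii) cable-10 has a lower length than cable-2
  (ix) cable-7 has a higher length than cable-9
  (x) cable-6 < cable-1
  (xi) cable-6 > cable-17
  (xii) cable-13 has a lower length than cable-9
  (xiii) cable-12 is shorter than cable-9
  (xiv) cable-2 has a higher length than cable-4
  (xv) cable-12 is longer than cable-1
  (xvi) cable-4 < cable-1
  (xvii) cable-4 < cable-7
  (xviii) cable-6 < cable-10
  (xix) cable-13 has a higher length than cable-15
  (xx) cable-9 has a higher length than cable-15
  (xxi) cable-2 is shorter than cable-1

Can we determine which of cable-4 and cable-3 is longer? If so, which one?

Following the relations from cable-4: cable-4 < cable-17 < cable-6 < cable-10 < cable-2 < cable-1 < cable-12 < cable-15 < cable-13 < cable-9 < cable-7 < cable-3.
So cable-3 is longer.

cable-3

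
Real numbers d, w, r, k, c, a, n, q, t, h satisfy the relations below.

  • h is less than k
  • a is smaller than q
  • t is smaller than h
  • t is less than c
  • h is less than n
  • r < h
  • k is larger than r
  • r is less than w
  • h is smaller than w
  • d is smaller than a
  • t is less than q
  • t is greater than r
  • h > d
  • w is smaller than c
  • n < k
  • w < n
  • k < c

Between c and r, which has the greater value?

c

Following the relations from r: r < t < h < w < n < k < c.
So r < c; c is the larger of the two.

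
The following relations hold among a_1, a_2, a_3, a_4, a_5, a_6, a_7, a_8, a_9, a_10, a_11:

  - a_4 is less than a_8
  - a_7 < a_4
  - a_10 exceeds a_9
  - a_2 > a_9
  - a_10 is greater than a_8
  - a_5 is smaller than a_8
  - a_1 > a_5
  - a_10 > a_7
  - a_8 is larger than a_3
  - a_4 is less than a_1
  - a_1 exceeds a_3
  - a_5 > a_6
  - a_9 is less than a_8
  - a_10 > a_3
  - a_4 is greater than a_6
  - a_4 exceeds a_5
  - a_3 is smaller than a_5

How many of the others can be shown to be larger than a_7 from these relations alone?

4

From a_7 the given relations immediately reach a_4, a_10.
From those, a_1, a_8 — 4 in total.
Nothing else is reachable above a_7; 4 in all.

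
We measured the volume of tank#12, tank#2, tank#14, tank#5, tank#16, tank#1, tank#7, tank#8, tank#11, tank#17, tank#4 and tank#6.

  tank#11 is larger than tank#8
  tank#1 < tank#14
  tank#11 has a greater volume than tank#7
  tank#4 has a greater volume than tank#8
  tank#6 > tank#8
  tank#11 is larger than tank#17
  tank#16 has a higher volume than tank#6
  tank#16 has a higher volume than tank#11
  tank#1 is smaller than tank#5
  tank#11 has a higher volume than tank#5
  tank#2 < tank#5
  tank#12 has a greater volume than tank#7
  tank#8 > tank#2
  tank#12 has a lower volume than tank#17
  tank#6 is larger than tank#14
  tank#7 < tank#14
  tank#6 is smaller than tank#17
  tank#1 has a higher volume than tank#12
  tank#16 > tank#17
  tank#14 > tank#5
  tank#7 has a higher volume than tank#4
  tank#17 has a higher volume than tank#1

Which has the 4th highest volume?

Piecing the relations together gives one ordering: tank#2 < tank#8 < tank#4 < tank#7 < tank#12 < tank#1 < tank#5 < tank#14 < tank#6 < tank#17 < tank#11 < tank#16.
The 4th largest is tank#6.

tank#6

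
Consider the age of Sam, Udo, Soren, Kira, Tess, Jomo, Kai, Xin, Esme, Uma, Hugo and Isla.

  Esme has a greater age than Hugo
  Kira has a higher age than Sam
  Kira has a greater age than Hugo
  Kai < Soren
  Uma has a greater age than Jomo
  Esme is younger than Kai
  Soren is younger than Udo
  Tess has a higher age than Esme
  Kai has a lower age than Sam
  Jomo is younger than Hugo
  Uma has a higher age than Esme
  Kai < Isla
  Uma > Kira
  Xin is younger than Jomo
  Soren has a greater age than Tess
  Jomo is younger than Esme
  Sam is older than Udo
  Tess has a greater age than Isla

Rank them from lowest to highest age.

Xin < Jomo < Hugo < Esme < Kai < Isla < Tess < Soren < Udo < Sam < Kira < Uma

The consecutive links are each given: Xin < Jomo; Jomo < Hugo; Hugo < Esme; Esme < Kai; Kai < Isla; Isla < Tess; Tess < Soren; Soren < Udo; Udo < Sam; Sam < Kira; Kira < Uma.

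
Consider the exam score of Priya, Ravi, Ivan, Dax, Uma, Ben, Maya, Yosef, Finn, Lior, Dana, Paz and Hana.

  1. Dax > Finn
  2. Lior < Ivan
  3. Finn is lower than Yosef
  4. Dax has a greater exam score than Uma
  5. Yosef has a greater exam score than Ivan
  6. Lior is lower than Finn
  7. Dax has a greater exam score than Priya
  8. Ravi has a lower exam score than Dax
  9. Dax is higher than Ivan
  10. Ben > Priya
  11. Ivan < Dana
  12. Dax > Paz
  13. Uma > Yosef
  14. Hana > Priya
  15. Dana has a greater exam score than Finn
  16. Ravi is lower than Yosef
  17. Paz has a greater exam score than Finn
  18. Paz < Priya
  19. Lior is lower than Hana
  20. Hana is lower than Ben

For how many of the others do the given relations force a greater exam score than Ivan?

The elements the relations force above Ivan are Dana, Yosef, Uma, Dax — no chain reaches any other.
That is 4.

4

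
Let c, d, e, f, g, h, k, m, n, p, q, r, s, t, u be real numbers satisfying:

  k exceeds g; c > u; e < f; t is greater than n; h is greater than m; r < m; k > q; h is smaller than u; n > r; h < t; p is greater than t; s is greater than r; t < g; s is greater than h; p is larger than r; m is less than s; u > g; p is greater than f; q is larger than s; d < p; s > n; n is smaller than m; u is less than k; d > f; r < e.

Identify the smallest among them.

r

e is not least since r < e; n is not least since r < n; m is not least since r < m; f is not least since e < f; h is not least since m < h; s is not least since h < s; d is not least since f < d; t is not least since n < t; g is not least since t < g; p is not least since d < p; q is not least since s < q; u is not least since h < u; c is not least since u < c; k is not least since g < k.
Only r has nothing below it, so r is the smallest.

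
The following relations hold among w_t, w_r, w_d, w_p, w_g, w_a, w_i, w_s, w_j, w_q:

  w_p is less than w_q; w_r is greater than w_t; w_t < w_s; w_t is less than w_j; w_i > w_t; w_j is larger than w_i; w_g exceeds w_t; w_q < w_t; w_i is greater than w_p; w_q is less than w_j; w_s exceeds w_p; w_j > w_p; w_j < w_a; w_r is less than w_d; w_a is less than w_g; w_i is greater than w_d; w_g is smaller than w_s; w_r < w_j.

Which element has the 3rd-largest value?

The consecutive relations fix a unique order: w_p < w_q < w_t < w_r < w_d < w_i < w_j < w_a < w_g < w_s.
The 3rd largest is w_a.

w_a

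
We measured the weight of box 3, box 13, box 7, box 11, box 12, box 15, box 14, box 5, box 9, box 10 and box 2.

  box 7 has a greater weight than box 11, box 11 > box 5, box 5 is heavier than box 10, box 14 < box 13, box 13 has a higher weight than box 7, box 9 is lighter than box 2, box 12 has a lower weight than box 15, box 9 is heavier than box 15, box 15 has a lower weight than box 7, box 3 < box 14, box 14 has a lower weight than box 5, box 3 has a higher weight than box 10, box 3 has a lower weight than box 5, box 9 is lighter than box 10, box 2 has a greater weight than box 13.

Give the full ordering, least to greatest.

The consecutive links are each given: box 12 < box 15; box 15 < box 9; box 9 < box 10; box 10 < box 3; box 3 < box 14; box 14 < box 5; box 5 < box 11; box 11 < box 7; box 7 < box 13; box 13 < box 2.

box 12 < box 15 < box 9 < box 10 < box 3 < box 14 < box 5 < box 11 < box 7 < box 13 < box 2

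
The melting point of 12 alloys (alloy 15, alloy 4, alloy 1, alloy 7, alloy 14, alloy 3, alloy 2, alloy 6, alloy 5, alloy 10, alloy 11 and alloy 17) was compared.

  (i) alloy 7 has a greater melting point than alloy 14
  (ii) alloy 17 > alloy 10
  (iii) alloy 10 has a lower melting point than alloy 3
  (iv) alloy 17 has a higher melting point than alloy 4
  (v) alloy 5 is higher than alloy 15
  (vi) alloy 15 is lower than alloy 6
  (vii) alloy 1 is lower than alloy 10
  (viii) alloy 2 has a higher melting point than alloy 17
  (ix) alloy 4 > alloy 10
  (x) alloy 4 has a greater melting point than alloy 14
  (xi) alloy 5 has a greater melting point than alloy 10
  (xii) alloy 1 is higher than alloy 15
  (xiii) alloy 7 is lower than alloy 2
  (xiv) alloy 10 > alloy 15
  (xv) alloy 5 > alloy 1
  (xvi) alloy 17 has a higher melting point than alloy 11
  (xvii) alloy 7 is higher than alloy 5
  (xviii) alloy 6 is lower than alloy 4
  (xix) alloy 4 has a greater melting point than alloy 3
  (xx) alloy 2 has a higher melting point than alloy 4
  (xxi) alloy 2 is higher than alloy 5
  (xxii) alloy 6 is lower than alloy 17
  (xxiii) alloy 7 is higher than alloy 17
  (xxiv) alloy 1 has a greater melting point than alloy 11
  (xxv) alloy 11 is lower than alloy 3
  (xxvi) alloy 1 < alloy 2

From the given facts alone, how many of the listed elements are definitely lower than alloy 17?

Directly below alloy 17: alloy 11, alloy 10, alloy 6, alloy 4.
One step further: alloy 15, alloy 14, alloy 1, alloy 3 (8 so far).
No other element is forced below alloy 17 by the given relations, so the count is 8.

8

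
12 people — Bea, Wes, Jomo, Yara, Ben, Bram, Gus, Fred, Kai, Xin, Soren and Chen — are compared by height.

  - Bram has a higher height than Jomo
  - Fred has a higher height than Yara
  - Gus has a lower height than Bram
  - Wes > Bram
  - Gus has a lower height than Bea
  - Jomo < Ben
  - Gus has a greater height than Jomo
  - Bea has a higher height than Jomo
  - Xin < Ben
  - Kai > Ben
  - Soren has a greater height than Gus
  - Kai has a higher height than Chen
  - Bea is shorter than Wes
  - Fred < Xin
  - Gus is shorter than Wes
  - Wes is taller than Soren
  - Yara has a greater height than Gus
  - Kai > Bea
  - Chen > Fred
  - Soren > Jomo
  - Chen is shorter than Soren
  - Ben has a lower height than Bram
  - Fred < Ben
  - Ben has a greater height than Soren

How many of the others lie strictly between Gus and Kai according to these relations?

7

The relations place Gus below Kai. An element lies strictly between them when it is forced above Gus and also forced below Kai.
Above Gus: {Bea, Yara, Fred, Chen, Soren, Xin, Ben, Bram, Wes}. Below Kai: {Jomo, Bea, Yara, Fred, Chen, Soren, Xin, Ben}.
Intersection: {Bea, Yara, Fred, Chen, Soren, Xin, Ben} — 7.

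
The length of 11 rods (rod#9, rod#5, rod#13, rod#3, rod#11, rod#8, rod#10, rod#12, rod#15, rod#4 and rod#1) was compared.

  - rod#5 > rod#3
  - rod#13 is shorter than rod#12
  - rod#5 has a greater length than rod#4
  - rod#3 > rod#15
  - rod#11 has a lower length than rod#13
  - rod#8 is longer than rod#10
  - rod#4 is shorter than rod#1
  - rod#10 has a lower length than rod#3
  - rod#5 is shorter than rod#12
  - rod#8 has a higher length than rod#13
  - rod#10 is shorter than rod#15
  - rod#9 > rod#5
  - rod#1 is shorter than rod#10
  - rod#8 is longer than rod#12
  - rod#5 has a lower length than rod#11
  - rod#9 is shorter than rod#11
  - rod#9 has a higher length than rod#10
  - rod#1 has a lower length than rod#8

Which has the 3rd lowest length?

rod#10

The consecutive relations fix a unique order: rod#4 < rod#1 < rod#10 < rod#15 < rod#3 < rod#5 < rod#9 < rod#11 < rod#13 < rod#12 < rod#8.
Counting 3 from the smallest end gives rod#10.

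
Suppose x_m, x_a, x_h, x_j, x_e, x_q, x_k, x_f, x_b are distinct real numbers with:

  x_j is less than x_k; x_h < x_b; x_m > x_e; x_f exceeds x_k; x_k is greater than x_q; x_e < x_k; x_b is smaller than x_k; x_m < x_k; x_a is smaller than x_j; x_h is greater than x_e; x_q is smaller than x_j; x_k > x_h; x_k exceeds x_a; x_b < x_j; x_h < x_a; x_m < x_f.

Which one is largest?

x_f

Chaining downward from x_f: directly below it, x_m, x_k; then x_e, x_h, x_q, x_b, x_a, x_j.
That covers every other element, and nothing is given above x_f, so x_f is the largest.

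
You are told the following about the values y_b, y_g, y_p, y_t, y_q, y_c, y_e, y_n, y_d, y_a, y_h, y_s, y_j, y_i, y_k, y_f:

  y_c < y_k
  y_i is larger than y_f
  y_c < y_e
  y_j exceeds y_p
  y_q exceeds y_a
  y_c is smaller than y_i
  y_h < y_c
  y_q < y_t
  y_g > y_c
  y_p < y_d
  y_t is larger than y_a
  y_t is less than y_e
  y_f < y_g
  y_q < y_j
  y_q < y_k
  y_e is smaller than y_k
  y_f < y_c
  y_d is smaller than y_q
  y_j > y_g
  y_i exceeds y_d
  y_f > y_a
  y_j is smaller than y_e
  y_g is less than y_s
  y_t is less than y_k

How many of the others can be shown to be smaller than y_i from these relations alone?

6

The elements the relations force below y_i are y_a, y_f, y_p, y_d, y_h, y_c — no chain reaches any other.
That is 6.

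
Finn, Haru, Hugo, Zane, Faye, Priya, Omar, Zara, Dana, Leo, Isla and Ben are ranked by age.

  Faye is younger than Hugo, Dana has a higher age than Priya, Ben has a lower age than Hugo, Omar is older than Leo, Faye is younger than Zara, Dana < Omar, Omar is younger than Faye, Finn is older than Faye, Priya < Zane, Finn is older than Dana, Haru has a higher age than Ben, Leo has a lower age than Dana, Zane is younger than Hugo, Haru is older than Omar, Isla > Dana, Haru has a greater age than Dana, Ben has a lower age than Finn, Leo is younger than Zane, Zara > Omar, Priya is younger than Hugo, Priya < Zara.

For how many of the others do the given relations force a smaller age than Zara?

The elements the relations force below Zara are Leo, Priya, Dana, Omar, Faye — no chain reaches any other.
That is 5.

5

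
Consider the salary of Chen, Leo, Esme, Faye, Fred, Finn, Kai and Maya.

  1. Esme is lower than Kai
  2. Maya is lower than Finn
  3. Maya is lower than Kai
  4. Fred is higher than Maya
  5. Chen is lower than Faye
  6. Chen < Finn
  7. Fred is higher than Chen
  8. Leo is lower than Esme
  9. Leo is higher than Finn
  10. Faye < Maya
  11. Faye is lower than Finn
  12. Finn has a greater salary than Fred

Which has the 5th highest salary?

The consecutive relations fix a unique order: Chen < Faye < Maya < Fred < Finn < Leo < Esme < Kai.
Counting 5 from the largest end gives Fred.

Fred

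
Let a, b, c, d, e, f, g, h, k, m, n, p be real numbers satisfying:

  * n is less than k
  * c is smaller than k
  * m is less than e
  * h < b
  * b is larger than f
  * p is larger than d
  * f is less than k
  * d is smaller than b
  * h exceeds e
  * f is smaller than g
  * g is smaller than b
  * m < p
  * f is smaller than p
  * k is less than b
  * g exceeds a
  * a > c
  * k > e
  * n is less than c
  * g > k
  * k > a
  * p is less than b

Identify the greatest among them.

b

m is not greatest since m < e; n is not greatest since n < c; c is not greatest since c < k; d is not greatest since d < p; e is not greatest since e < k; f is not greatest since f < p; a is not greatest since a < k; h is not greatest since h < b; k is not greatest since k < g; g is not greatest since g < b; p is not greatest since p < b.
Only b has nothing above it, so b is the greatest.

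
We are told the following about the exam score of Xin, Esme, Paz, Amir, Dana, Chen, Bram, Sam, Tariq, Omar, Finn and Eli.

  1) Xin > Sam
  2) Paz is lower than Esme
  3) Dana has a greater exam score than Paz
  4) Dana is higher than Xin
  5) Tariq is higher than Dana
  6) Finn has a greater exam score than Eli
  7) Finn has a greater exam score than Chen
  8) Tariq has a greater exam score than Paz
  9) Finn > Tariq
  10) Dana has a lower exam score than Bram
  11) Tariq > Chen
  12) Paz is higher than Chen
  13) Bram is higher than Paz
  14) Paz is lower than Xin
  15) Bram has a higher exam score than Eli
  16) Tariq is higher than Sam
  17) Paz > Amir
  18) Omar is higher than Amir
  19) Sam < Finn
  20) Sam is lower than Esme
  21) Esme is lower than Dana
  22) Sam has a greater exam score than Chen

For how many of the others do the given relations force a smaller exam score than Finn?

9

Directly below Finn: Chen, Sam, Eli, Tariq.
One step further: Paz, Dana (6 so far).
One step further: Amir, Esme, Xin (9 so far).
Nothing else is reachable below Finn; 9 in all.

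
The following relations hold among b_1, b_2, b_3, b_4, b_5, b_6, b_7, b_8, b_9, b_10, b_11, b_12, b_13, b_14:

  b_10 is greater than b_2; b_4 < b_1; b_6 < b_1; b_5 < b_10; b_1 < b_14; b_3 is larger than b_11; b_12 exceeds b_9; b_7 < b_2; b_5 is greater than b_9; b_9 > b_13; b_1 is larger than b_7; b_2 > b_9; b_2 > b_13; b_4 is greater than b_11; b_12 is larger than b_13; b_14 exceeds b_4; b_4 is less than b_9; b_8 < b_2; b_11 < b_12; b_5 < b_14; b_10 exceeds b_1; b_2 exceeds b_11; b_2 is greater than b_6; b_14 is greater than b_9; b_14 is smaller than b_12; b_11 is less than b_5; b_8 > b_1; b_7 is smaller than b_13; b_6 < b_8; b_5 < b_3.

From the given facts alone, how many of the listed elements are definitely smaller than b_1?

4

Directly below b_1: b_6, b_7, b_4.
One step further: b_11 (4 so far).
Nothing else is reachable below b_1; 4 in all.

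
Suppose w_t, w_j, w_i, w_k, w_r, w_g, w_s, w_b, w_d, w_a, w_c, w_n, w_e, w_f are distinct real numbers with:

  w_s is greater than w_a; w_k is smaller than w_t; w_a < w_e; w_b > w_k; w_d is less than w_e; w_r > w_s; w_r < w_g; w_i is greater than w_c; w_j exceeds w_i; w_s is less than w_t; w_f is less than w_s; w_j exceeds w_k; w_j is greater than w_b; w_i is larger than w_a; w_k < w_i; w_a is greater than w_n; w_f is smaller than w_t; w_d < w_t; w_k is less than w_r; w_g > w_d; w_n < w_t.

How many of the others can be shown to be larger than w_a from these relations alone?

From w_a the given relations immediately reach w_e, w_i, w_s.
From those, w_j, w_t, w_r — 6 in total.
From those, w_g — 7 in total.
No other element is forced above w_a by the given relations, so the count is 7.

7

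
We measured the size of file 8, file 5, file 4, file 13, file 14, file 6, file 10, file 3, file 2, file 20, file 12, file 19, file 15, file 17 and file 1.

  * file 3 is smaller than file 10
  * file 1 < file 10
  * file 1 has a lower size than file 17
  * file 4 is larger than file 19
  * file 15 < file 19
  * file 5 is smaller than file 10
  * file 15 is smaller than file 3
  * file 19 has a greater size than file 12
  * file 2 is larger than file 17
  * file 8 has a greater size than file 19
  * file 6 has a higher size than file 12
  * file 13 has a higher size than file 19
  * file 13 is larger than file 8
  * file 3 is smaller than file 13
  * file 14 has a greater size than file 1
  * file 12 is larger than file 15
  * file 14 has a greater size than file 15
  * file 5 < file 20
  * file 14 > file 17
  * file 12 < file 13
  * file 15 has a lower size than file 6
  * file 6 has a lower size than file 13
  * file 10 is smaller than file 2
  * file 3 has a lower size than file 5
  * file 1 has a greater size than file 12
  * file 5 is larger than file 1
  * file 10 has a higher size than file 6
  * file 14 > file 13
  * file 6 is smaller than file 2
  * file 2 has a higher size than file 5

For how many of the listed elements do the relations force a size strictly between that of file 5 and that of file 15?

The relations place file 15 below file 5. An element lies strictly between them when it is forced above file 15 and also forced below file 5.
Above file 15: {file 3, file 12, file 19, file 6, file 1, file 8, file 10, file 20, file 4, file 17, file 2, file 13, file 14}. Below file 5: {file 3, file 12, file 1}.
Intersection: {file 3, file 12, file 1} — 3.

3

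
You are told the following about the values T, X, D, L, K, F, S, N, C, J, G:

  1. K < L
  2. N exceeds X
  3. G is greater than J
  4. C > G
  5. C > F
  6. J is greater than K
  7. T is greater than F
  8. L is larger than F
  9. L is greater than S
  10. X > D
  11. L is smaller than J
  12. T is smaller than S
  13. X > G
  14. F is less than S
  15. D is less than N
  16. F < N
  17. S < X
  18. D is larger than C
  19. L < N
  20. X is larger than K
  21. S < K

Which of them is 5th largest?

G

Chaining the given pairs: F < T < S < K < L < J < G < C < D < X < N.
Counting 5 from the largest end gives G.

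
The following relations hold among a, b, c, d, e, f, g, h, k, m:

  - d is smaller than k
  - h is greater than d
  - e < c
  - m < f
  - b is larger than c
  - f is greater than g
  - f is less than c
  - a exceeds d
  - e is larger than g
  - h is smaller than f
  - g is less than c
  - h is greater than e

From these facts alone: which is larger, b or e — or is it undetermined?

b

e < h and h < f give e < f.
Then f < c extends the chain to c.
Then c < b extends the chain to b.
So b is larger.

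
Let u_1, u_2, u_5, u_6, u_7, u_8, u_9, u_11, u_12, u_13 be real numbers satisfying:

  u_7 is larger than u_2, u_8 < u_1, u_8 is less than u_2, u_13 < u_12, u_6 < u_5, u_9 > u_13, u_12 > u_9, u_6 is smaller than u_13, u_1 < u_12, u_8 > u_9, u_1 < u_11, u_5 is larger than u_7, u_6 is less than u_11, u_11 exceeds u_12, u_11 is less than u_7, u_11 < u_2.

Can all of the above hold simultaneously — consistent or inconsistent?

consistent

Every relation is compatible with u_6 < u_13 < u_9 < u_8 < u_1 < u_12 < u_11 < u_2 < u_7 < u_5; the set is consistent.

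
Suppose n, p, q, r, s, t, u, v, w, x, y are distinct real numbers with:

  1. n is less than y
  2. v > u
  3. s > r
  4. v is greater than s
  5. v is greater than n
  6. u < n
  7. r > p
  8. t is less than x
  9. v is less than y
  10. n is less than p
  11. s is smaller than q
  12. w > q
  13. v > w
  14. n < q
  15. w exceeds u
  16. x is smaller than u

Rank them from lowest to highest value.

Nothing is placed below t, so it is least; from there t < x; x < u; u < n; n < p; p < r; r < s; s < q; q < w; w < v; v < y, each given directly.

t < x < u < n < p < r < s < q < w < v < y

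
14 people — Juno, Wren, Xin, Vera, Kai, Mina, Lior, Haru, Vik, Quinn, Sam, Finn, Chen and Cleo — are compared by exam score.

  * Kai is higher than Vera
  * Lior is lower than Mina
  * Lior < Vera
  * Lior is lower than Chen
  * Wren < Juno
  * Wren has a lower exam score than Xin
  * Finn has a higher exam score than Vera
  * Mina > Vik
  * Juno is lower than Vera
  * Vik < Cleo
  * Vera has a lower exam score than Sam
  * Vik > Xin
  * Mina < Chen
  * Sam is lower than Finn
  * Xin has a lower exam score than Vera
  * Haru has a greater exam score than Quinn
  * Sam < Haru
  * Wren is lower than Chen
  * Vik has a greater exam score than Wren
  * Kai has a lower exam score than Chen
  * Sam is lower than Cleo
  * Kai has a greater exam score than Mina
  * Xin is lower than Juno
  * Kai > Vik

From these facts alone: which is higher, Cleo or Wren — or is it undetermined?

Cleo

Wren < Xin < Juno < Vera < Sam < Cleo, by transitivity through Xin, Juno, Vera, Sam.
So Cleo is higher.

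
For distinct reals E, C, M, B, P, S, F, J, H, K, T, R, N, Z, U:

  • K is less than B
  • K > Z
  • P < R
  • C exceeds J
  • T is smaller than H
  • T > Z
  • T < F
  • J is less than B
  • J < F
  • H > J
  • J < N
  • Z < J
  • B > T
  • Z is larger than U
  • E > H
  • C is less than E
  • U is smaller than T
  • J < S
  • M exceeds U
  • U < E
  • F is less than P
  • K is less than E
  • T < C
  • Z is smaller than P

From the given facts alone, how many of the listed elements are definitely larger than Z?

Directly above Z: K, J, T, P.
One step further: N, F, S, B, R, C, H, E (12 so far).
No other element is forced above Z by the given relations, so the count is 12.

12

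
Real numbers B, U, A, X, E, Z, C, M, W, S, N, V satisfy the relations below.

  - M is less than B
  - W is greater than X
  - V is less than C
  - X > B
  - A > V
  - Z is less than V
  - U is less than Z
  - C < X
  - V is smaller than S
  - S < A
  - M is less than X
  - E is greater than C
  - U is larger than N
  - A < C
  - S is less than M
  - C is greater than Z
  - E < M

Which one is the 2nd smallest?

U

The consecutive relations fix a unique order: N < U < Z < V < S < A < C < E < M < B < X < W.
The 2nd smallest is U.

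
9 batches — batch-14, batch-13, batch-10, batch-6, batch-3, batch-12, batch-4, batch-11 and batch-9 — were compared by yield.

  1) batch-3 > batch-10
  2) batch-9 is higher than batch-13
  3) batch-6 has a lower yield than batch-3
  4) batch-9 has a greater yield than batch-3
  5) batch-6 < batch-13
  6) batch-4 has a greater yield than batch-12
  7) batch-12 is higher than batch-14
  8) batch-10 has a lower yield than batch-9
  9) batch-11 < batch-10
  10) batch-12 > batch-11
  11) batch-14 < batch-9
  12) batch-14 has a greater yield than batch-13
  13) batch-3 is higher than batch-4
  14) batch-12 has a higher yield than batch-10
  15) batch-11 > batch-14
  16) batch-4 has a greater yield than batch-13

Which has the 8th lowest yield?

Chaining the given pairs: batch-6 < batch-13 < batch-14 < batch-11 < batch-10 < batch-12 < batch-4 < batch-3 < batch-9.
The 8th smallest is batch-3.

batch-3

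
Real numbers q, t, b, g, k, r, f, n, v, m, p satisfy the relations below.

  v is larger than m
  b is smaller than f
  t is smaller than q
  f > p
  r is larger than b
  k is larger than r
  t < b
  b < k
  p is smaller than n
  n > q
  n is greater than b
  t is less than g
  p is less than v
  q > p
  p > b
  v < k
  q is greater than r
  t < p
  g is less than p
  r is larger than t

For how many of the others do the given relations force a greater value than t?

9

From t the given relations immediately reach g, b, r, p, q.
From those, f, v, k, n — 9 in total.
No other element is forced above t by the given relations, so the count is 9.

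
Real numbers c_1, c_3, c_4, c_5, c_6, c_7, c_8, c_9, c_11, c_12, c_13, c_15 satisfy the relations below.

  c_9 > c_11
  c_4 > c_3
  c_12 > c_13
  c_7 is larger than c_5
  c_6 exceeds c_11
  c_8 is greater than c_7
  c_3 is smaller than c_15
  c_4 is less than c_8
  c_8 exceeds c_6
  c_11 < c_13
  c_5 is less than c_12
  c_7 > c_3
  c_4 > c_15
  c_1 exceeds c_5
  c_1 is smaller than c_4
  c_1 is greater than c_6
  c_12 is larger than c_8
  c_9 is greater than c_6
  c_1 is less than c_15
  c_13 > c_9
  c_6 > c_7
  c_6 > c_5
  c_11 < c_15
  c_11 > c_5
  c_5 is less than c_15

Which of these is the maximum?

c_12

Chaining downward from c_12: directly below it, c_5, c_8, c_13; then c_11, c_7, c_6, c_4, c_9; then c_3, c_1, c_15.
That covers every other element, and nothing is given above c_12, so c_12 is the maximum.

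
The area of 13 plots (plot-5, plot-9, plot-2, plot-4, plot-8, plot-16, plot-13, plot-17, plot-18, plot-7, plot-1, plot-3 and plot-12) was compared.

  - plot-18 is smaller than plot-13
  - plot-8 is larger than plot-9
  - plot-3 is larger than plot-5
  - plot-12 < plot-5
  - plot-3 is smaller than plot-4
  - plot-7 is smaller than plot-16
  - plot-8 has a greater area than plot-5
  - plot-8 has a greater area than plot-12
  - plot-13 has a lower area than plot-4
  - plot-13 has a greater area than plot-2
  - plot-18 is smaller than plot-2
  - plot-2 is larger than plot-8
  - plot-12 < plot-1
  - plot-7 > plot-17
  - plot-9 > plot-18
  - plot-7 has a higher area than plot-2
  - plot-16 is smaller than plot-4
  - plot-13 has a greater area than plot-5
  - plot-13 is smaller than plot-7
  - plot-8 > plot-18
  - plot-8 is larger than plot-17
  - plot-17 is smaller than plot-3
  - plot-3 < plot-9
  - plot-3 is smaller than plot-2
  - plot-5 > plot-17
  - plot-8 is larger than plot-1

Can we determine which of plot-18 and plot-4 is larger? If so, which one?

Link the given pairs in sequence: plot-18 < plot-9; plot-9 < plot-8; plot-8 < plot-2; plot-2 < plot-13; plot-13 < plot-7; plot-7 < plot-16; plot-16 < plot-4.
Together: plot-18 < plot-9 < plot-8 < plot-2 < plot-13 < plot-7 < plot-16 < plot-4.
So plot-4 is larger.

plot-4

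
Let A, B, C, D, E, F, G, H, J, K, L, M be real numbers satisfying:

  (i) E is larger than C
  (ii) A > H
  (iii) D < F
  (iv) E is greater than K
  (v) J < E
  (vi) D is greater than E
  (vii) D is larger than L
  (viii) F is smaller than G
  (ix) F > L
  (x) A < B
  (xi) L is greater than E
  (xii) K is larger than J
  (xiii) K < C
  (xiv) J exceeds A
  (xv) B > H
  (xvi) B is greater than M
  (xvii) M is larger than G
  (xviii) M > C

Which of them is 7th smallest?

Chaining the given pairs: H < A < J < K < C < E < L < D < F < G < M < B.
The 7th smallest is L.

L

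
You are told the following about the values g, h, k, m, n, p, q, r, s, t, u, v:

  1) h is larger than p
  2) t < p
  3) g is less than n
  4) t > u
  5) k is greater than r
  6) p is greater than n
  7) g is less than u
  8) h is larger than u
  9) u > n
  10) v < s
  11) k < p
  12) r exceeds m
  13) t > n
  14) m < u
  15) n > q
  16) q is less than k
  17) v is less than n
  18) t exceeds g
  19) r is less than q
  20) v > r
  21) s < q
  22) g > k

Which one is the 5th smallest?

Piecing the relations together gives one ordering: m < r < v < s < q < k < g < n < u < t < p < h.
The 5th smallest is q.

q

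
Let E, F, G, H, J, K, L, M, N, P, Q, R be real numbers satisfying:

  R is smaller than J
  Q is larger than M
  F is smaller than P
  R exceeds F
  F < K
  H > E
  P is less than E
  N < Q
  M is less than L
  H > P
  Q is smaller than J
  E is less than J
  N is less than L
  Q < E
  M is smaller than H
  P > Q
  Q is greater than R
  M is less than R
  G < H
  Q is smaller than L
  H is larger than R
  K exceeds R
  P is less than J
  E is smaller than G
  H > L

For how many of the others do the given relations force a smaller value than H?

From H the given relations immediately reach M, R, L, P, E, G.
From those, N, F, Q — 9 in total.
Nothing else is reachable below H; 9 in all.

9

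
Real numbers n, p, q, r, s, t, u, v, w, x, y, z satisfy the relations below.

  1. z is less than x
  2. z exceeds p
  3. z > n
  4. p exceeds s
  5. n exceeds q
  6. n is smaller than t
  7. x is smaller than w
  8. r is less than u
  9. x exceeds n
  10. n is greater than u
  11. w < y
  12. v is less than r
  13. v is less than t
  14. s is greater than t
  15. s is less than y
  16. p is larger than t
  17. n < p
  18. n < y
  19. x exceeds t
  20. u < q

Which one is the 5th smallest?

Chaining the given pairs: v < r < u < q < n < t < s < p < z < x < w < y.
Counting 5 from the smallest end gives n.

n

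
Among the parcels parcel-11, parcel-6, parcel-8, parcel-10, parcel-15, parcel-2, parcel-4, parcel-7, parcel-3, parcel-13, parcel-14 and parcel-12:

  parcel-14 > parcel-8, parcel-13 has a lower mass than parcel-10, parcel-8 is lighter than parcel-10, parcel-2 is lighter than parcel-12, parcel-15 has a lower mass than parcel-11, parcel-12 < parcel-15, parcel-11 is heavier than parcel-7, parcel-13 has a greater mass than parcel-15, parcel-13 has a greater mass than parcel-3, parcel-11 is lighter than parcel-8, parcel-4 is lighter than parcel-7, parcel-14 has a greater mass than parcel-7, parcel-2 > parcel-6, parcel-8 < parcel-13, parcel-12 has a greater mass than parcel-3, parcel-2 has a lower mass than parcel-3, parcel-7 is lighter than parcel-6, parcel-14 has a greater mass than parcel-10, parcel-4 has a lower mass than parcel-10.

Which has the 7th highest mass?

parcel-12

Chaining the given pairs: parcel-4 < parcel-7 < parcel-6 < parcel-2 < parcel-3 < parcel-12 < parcel-15 < parcel-11 < parcel-8 < parcel-13 < parcel-10 < parcel-14.
The 7th largest is parcel-12.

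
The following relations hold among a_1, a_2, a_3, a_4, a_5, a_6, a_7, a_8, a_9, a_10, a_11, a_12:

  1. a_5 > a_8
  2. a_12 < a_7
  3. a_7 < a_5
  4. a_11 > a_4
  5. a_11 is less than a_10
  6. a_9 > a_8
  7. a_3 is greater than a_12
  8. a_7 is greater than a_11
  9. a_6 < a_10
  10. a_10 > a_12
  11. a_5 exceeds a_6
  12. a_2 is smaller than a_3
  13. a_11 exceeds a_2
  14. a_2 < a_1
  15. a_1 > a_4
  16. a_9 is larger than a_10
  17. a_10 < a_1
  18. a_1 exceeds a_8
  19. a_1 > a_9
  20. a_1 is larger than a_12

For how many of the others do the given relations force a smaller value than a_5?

7

The elements the relations force below a_5 are a_2, a_12, a_4, a_11, a_8, a_6, a_7 — no chain reaches any other.
That is 7.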